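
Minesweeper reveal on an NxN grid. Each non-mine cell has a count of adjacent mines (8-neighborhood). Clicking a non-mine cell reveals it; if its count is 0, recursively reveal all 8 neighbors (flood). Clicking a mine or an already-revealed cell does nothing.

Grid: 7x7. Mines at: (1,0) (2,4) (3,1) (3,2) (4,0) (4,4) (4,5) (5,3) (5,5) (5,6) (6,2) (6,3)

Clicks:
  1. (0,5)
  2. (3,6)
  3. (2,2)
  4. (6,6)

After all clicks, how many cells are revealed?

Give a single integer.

Click 1 (0,5) count=0: revealed 19 new [(0,1) (0,2) (0,3) (0,4) (0,5) (0,6) (1,1) (1,2) (1,3) (1,4) (1,5) (1,6) (2,1) (2,2) (2,3) (2,5) (2,6) (3,5) (3,6)] -> total=19
Click 2 (3,6) count=1: revealed 0 new [(none)] -> total=19
Click 3 (2,2) count=2: revealed 0 new [(none)] -> total=19
Click 4 (6,6) count=2: revealed 1 new [(6,6)] -> total=20

Answer: 20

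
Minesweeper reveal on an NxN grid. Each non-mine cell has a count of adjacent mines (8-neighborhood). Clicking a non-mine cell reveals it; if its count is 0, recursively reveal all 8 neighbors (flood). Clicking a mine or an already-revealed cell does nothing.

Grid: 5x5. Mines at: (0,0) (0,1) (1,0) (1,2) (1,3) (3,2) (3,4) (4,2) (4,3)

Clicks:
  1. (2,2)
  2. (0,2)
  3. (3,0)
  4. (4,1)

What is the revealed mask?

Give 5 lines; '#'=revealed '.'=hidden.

Answer: ..#..
.....
###..
##...
##...

Derivation:
Click 1 (2,2) count=3: revealed 1 new [(2,2)] -> total=1
Click 2 (0,2) count=3: revealed 1 new [(0,2)] -> total=2
Click 3 (3,0) count=0: revealed 6 new [(2,0) (2,1) (3,0) (3,1) (4,0) (4,1)] -> total=8
Click 4 (4,1) count=2: revealed 0 new [(none)] -> total=8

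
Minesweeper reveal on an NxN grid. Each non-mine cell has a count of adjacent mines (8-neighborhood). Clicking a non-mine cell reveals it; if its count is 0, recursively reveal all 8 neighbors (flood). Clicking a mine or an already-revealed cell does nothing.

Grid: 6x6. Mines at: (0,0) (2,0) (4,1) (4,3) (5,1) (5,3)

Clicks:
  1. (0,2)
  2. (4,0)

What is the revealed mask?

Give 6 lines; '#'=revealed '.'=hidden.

Click 1 (0,2) count=0: revealed 24 new [(0,1) (0,2) (0,3) (0,4) (0,5) (1,1) (1,2) (1,3) (1,4) (1,5) (2,1) (2,2) (2,3) (2,4) (2,5) (3,1) (3,2) (3,3) (3,4) (3,5) (4,4) (4,5) (5,4) (5,5)] -> total=24
Click 2 (4,0) count=2: revealed 1 new [(4,0)] -> total=25

Answer: .#####
.#####
.#####
.#####
#...##
....##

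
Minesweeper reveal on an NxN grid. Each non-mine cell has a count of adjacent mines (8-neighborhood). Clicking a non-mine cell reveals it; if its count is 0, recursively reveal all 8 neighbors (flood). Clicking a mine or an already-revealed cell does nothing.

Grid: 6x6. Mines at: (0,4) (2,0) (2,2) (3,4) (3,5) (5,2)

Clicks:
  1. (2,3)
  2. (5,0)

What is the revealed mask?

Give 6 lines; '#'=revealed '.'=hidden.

Answer: ......
......
...#..
##....
##....
##....

Derivation:
Click 1 (2,3) count=2: revealed 1 new [(2,3)] -> total=1
Click 2 (5,0) count=0: revealed 6 new [(3,0) (3,1) (4,0) (4,1) (5,0) (5,1)] -> total=7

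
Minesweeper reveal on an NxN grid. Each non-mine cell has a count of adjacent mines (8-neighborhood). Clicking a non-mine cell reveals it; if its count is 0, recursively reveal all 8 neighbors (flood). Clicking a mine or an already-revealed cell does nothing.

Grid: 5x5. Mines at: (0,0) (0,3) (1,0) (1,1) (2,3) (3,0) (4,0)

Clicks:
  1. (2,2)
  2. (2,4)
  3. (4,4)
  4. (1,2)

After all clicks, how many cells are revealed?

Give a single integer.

Click 1 (2,2) count=2: revealed 1 new [(2,2)] -> total=1
Click 2 (2,4) count=1: revealed 1 new [(2,4)] -> total=2
Click 3 (4,4) count=0: revealed 8 new [(3,1) (3,2) (3,3) (3,4) (4,1) (4,2) (4,3) (4,4)] -> total=10
Click 4 (1,2) count=3: revealed 1 new [(1,2)] -> total=11

Answer: 11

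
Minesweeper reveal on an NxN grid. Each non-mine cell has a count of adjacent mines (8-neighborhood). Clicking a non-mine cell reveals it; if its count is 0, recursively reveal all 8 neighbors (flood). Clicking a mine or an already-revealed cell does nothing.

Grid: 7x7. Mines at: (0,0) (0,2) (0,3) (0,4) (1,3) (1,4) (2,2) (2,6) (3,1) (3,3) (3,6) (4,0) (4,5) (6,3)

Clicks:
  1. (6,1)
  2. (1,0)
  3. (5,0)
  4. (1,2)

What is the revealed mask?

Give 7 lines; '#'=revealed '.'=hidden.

Answer: .......
#.#....
.......
.......
.......
###....
###....

Derivation:
Click 1 (6,1) count=0: revealed 6 new [(5,0) (5,1) (5,2) (6,0) (6,1) (6,2)] -> total=6
Click 2 (1,0) count=1: revealed 1 new [(1,0)] -> total=7
Click 3 (5,0) count=1: revealed 0 new [(none)] -> total=7
Click 4 (1,2) count=4: revealed 1 new [(1,2)] -> total=8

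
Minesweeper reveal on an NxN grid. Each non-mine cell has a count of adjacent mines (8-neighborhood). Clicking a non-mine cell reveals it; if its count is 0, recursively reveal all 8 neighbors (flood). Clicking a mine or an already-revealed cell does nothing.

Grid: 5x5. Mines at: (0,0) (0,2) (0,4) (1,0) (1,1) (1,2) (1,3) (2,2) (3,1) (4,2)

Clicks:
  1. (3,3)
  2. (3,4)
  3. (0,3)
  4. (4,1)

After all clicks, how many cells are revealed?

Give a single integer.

Answer: 8

Derivation:
Click 1 (3,3) count=2: revealed 1 new [(3,3)] -> total=1
Click 2 (3,4) count=0: revealed 5 new [(2,3) (2,4) (3,4) (4,3) (4,4)] -> total=6
Click 3 (0,3) count=4: revealed 1 new [(0,3)] -> total=7
Click 4 (4,1) count=2: revealed 1 new [(4,1)] -> total=8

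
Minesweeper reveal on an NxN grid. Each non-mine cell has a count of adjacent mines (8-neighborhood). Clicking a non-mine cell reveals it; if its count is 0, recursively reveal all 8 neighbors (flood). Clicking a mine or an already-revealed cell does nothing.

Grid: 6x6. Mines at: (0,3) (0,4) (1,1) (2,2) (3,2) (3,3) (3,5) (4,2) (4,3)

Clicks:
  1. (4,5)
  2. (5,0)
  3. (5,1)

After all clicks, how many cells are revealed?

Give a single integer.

Click 1 (4,5) count=1: revealed 1 new [(4,5)] -> total=1
Click 2 (5,0) count=0: revealed 8 new [(2,0) (2,1) (3,0) (3,1) (4,0) (4,1) (5,0) (5,1)] -> total=9
Click 3 (5,1) count=1: revealed 0 new [(none)] -> total=9

Answer: 9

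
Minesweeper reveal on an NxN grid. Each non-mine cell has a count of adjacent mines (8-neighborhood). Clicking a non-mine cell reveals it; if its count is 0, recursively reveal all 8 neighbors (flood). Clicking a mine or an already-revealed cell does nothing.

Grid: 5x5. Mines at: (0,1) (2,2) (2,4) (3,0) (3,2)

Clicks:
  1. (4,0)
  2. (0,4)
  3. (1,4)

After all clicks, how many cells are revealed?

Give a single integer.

Click 1 (4,0) count=1: revealed 1 new [(4,0)] -> total=1
Click 2 (0,4) count=0: revealed 6 new [(0,2) (0,3) (0,4) (1,2) (1,3) (1,4)] -> total=7
Click 3 (1,4) count=1: revealed 0 new [(none)] -> total=7

Answer: 7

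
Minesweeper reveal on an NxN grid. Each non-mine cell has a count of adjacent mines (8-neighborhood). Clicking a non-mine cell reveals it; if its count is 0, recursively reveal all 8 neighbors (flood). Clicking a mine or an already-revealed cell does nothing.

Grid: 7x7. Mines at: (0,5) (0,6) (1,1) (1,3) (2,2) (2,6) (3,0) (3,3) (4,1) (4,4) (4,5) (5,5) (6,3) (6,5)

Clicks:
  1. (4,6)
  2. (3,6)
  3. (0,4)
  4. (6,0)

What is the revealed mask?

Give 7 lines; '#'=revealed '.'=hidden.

Answer: ....#..
.......
.......
......#
......#
###....
###....

Derivation:
Click 1 (4,6) count=2: revealed 1 new [(4,6)] -> total=1
Click 2 (3,6) count=2: revealed 1 new [(3,6)] -> total=2
Click 3 (0,4) count=2: revealed 1 new [(0,4)] -> total=3
Click 4 (6,0) count=0: revealed 6 new [(5,0) (5,1) (5,2) (6,0) (6,1) (6,2)] -> total=9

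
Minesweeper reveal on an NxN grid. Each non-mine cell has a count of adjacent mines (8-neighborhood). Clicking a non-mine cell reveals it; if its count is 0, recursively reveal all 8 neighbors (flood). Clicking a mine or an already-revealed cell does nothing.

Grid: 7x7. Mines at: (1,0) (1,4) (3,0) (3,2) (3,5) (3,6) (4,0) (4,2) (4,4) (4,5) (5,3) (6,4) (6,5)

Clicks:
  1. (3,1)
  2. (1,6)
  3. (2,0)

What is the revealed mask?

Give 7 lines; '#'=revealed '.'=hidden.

Click 1 (3,1) count=4: revealed 1 new [(3,1)] -> total=1
Click 2 (1,6) count=0: revealed 6 new [(0,5) (0,6) (1,5) (1,6) (2,5) (2,6)] -> total=7
Click 3 (2,0) count=2: revealed 1 new [(2,0)] -> total=8

Answer: .....##
.....##
#....##
.#.....
.......
.......
.......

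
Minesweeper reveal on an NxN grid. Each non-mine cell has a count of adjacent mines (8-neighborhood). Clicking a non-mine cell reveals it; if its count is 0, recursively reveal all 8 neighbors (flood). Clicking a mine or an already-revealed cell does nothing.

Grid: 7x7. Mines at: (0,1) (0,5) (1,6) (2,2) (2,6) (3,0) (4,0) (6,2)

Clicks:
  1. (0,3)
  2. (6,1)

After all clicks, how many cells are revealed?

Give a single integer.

Answer: 7

Derivation:
Click 1 (0,3) count=0: revealed 6 new [(0,2) (0,3) (0,4) (1,2) (1,3) (1,4)] -> total=6
Click 2 (6,1) count=1: revealed 1 new [(6,1)] -> total=7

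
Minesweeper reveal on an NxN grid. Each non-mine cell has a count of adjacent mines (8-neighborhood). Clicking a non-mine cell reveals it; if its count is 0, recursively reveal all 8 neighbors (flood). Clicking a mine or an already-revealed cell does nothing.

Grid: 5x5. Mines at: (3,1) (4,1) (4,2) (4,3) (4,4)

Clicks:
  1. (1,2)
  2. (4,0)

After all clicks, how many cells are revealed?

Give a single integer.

Answer: 19

Derivation:
Click 1 (1,2) count=0: revealed 18 new [(0,0) (0,1) (0,2) (0,3) (0,4) (1,0) (1,1) (1,2) (1,3) (1,4) (2,0) (2,1) (2,2) (2,3) (2,4) (3,2) (3,3) (3,4)] -> total=18
Click 2 (4,0) count=2: revealed 1 new [(4,0)] -> total=19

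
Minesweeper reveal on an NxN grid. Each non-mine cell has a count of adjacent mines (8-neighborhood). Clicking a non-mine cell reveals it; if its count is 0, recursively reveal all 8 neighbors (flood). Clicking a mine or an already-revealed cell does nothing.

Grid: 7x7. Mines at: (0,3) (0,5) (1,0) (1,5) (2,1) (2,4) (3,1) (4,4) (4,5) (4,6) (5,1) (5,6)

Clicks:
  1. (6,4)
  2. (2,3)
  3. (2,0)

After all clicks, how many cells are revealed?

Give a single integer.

Answer: 10

Derivation:
Click 1 (6,4) count=0: revealed 8 new [(5,2) (5,3) (5,4) (5,5) (6,2) (6,3) (6,4) (6,5)] -> total=8
Click 2 (2,3) count=1: revealed 1 new [(2,3)] -> total=9
Click 3 (2,0) count=3: revealed 1 new [(2,0)] -> total=10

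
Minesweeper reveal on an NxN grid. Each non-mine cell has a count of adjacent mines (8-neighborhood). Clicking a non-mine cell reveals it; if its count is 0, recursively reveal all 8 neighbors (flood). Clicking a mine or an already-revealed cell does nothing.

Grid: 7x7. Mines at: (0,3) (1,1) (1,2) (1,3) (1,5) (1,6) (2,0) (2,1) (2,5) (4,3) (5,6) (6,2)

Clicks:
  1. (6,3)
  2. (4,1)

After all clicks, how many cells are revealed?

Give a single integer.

Click 1 (6,3) count=1: revealed 1 new [(6,3)] -> total=1
Click 2 (4,1) count=0: revealed 11 new [(3,0) (3,1) (3,2) (4,0) (4,1) (4,2) (5,0) (5,1) (5,2) (6,0) (6,1)] -> total=12

Answer: 12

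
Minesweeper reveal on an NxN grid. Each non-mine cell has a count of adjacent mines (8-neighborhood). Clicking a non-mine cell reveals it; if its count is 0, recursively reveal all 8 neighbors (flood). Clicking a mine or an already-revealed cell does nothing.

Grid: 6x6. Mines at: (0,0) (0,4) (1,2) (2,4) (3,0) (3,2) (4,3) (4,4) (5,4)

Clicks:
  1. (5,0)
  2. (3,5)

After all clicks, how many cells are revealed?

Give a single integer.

Answer: 7

Derivation:
Click 1 (5,0) count=0: revealed 6 new [(4,0) (4,1) (4,2) (5,0) (5,1) (5,2)] -> total=6
Click 2 (3,5) count=2: revealed 1 new [(3,5)] -> total=7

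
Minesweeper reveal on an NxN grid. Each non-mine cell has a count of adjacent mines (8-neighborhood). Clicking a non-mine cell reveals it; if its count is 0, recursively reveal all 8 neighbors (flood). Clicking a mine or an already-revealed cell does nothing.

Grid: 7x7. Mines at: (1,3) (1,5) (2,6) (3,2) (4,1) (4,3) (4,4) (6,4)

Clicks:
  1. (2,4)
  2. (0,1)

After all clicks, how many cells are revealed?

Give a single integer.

Answer: 12

Derivation:
Click 1 (2,4) count=2: revealed 1 new [(2,4)] -> total=1
Click 2 (0,1) count=0: revealed 11 new [(0,0) (0,1) (0,2) (1,0) (1,1) (1,2) (2,0) (2,1) (2,2) (3,0) (3,1)] -> total=12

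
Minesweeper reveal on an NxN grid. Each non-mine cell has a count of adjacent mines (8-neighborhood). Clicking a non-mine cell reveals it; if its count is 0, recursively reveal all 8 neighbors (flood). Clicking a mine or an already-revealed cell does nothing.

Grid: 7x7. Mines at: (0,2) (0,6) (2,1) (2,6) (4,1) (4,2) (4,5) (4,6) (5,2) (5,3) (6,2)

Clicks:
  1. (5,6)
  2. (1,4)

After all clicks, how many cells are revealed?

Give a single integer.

Answer: 16

Derivation:
Click 1 (5,6) count=2: revealed 1 new [(5,6)] -> total=1
Click 2 (1,4) count=0: revealed 15 new [(0,3) (0,4) (0,5) (1,2) (1,3) (1,4) (1,5) (2,2) (2,3) (2,4) (2,5) (3,2) (3,3) (3,4) (3,5)] -> total=16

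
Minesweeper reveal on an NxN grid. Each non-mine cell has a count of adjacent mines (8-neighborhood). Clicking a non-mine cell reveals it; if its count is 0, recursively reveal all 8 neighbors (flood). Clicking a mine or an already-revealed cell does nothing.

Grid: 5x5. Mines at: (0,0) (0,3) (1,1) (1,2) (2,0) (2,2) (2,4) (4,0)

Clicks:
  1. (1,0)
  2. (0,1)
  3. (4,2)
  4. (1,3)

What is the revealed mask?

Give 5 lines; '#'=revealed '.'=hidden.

Answer: .#...
#..#.
.....
.####
.####

Derivation:
Click 1 (1,0) count=3: revealed 1 new [(1,0)] -> total=1
Click 2 (0,1) count=3: revealed 1 new [(0,1)] -> total=2
Click 3 (4,2) count=0: revealed 8 new [(3,1) (3,2) (3,3) (3,4) (4,1) (4,2) (4,3) (4,4)] -> total=10
Click 4 (1,3) count=4: revealed 1 new [(1,3)] -> total=11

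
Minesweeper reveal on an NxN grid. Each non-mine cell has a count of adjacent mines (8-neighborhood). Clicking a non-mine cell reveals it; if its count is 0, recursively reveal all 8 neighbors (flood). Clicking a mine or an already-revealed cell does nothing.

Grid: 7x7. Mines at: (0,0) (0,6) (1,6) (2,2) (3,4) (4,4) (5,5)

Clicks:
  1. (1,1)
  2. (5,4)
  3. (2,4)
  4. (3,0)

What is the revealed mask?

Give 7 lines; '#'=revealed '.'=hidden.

Answer: .......
##.....
##..#..
####...
####...
#####..
#####..

Derivation:
Click 1 (1,1) count=2: revealed 1 new [(1,1)] -> total=1
Click 2 (5,4) count=2: revealed 1 new [(5,4)] -> total=2
Click 3 (2,4) count=1: revealed 1 new [(2,4)] -> total=3
Click 4 (3,0) count=0: revealed 20 new [(1,0) (2,0) (2,1) (3,0) (3,1) (3,2) (3,3) (4,0) (4,1) (4,2) (4,3) (5,0) (5,1) (5,2) (5,3) (6,0) (6,1) (6,2) (6,3) (6,4)] -> total=23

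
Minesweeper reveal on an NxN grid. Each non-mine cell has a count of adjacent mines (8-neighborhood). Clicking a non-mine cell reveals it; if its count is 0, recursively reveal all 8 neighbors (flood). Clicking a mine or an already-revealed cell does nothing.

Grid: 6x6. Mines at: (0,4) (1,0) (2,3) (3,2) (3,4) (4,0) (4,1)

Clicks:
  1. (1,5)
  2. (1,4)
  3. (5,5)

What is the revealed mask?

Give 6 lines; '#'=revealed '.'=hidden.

Click 1 (1,5) count=1: revealed 1 new [(1,5)] -> total=1
Click 2 (1,4) count=2: revealed 1 new [(1,4)] -> total=2
Click 3 (5,5) count=0: revealed 8 new [(4,2) (4,3) (4,4) (4,5) (5,2) (5,3) (5,4) (5,5)] -> total=10

Answer: ......
....##
......
......
..####
..####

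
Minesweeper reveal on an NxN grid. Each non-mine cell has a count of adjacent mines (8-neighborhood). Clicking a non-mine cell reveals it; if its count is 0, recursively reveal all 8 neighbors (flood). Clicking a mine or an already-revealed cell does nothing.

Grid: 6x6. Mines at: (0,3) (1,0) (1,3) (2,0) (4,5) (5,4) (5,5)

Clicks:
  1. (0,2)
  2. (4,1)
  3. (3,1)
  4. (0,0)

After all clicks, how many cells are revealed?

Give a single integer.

Click 1 (0,2) count=2: revealed 1 new [(0,2)] -> total=1
Click 2 (4,1) count=0: revealed 18 new [(2,1) (2,2) (2,3) (2,4) (3,0) (3,1) (3,2) (3,3) (3,4) (4,0) (4,1) (4,2) (4,3) (4,4) (5,0) (5,1) (5,2) (5,3)] -> total=19
Click 3 (3,1) count=1: revealed 0 new [(none)] -> total=19
Click 4 (0,0) count=1: revealed 1 new [(0,0)] -> total=20

Answer: 20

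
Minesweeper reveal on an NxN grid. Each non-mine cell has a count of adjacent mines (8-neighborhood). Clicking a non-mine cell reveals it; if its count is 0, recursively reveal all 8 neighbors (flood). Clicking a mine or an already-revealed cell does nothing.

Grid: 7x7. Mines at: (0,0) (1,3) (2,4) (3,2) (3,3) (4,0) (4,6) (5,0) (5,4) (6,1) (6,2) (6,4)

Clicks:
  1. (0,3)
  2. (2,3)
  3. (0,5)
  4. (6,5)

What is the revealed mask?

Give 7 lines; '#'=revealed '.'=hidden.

Click 1 (0,3) count=1: revealed 1 new [(0,3)] -> total=1
Click 2 (2,3) count=4: revealed 1 new [(2,3)] -> total=2
Click 3 (0,5) count=0: revealed 10 new [(0,4) (0,5) (0,6) (1,4) (1,5) (1,6) (2,5) (2,6) (3,5) (3,6)] -> total=12
Click 4 (6,5) count=2: revealed 1 new [(6,5)] -> total=13

Answer: ...####
....###
...#.##
.....##
.......
.......
.....#.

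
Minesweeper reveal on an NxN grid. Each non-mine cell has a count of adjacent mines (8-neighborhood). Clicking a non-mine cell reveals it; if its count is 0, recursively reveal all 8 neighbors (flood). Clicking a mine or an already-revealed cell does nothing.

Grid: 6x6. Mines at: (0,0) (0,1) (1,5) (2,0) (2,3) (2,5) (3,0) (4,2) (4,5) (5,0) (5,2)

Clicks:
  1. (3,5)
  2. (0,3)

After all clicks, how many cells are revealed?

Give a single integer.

Click 1 (3,5) count=2: revealed 1 new [(3,5)] -> total=1
Click 2 (0,3) count=0: revealed 6 new [(0,2) (0,3) (0,4) (1,2) (1,3) (1,4)] -> total=7

Answer: 7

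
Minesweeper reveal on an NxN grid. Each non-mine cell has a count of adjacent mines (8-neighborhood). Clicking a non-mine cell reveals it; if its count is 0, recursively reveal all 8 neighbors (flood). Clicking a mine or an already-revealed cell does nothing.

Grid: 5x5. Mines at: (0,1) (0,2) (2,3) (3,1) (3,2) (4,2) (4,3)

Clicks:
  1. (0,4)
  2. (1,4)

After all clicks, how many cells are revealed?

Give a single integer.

Click 1 (0,4) count=0: revealed 4 new [(0,3) (0,4) (1,3) (1,4)] -> total=4
Click 2 (1,4) count=1: revealed 0 new [(none)] -> total=4

Answer: 4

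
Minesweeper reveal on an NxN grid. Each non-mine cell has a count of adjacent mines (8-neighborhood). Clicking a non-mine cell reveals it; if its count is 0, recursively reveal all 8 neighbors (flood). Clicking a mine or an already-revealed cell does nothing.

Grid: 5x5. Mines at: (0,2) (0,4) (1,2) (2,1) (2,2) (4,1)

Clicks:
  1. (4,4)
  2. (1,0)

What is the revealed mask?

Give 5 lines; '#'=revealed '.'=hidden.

Click 1 (4,4) count=0: revealed 10 new [(1,3) (1,4) (2,3) (2,4) (3,2) (3,3) (3,4) (4,2) (4,3) (4,4)] -> total=10
Click 2 (1,0) count=1: revealed 1 new [(1,0)] -> total=11

Answer: .....
#..##
...##
..###
..###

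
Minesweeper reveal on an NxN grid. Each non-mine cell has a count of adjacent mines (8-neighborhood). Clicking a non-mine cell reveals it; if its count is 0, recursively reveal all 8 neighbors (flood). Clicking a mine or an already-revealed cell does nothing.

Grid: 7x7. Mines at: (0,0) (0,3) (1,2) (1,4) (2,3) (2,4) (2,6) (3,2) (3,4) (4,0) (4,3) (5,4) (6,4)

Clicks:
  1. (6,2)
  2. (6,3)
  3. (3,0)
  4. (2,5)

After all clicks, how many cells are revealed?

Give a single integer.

Answer: 10

Derivation:
Click 1 (6,2) count=0: revealed 8 new [(5,0) (5,1) (5,2) (5,3) (6,0) (6,1) (6,2) (6,3)] -> total=8
Click 2 (6,3) count=2: revealed 0 new [(none)] -> total=8
Click 3 (3,0) count=1: revealed 1 new [(3,0)] -> total=9
Click 4 (2,5) count=4: revealed 1 new [(2,5)] -> total=10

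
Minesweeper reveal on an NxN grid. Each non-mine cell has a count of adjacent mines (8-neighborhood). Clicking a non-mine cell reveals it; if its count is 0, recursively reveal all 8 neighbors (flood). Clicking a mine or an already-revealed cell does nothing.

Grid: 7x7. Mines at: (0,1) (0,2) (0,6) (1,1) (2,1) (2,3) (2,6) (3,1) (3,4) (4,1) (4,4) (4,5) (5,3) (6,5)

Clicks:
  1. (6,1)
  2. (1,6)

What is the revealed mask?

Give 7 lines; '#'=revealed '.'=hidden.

Answer: .......
......#
.......
.......
.......
###....
###....

Derivation:
Click 1 (6,1) count=0: revealed 6 new [(5,0) (5,1) (5,2) (6,0) (6,1) (6,2)] -> total=6
Click 2 (1,6) count=2: revealed 1 new [(1,6)] -> total=7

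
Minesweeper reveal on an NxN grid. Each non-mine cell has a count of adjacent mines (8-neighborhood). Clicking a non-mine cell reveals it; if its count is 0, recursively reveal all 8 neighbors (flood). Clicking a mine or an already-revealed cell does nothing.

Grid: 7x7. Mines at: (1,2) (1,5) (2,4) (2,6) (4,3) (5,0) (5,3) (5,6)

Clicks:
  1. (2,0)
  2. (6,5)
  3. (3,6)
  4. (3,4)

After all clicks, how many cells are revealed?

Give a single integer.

Click 1 (2,0) count=0: revealed 13 new [(0,0) (0,1) (1,0) (1,1) (2,0) (2,1) (2,2) (3,0) (3,1) (3,2) (4,0) (4,1) (4,2)] -> total=13
Click 2 (6,5) count=1: revealed 1 new [(6,5)] -> total=14
Click 3 (3,6) count=1: revealed 1 new [(3,6)] -> total=15
Click 4 (3,4) count=2: revealed 1 new [(3,4)] -> total=16

Answer: 16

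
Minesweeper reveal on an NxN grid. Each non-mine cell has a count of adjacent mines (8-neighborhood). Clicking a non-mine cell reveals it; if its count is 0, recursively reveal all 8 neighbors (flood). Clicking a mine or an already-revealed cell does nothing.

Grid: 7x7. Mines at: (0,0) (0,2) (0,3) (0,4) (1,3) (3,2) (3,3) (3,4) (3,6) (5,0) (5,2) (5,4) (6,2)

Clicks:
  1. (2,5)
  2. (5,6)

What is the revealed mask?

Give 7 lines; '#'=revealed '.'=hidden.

Answer: .......
.......
.....#.
.......
.....##
.....##
.....##

Derivation:
Click 1 (2,5) count=2: revealed 1 new [(2,5)] -> total=1
Click 2 (5,6) count=0: revealed 6 new [(4,5) (4,6) (5,5) (5,6) (6,5) (6,6)] -> total=7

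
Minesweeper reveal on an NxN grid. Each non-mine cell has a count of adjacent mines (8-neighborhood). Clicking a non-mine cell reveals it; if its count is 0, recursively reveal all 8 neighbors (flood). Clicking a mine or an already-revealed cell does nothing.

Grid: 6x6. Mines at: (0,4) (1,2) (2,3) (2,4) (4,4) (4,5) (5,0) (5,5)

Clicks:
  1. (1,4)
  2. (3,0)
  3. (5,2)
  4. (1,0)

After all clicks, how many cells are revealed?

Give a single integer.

Click 1 (1,4) count=3: revealed 1 new [(1,4)] -> total=1
Click 2 (3,0) count=0: revealed 18 new [(0,0) (0,1) (1,0) (1,1) (2,0) (2,1) (2,2) (3,0) (3,1) (3,2) (3,3) (4,0) (4,1) (4,2) (4,3) (5,1) (5,2) (5,3)] -> total=19
Click 3 (5,2) count=0: revealed 0 new [(none)] -> total=19
Click 4 (1,0) count=0: revealed 0 new [(none)] -> total=19

Answer: 19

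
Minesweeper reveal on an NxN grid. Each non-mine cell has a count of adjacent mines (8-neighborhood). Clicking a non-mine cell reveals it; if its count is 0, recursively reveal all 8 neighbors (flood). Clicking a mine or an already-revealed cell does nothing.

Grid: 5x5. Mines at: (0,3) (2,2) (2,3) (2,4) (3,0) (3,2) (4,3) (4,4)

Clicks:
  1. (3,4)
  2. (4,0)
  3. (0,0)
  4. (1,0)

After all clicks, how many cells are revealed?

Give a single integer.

Click 1 (3,4) count=4: revealed 1 new [(3,4)] -> total=1
Click 2 (4,0) count=1: revealed 1 new [(4,0)] -> total=2
Click 3 (0,0) count=0: revealed 8 new [(0,0) (0,1) (0,2) (1,0) (1,1) (1,2) (2,0) (2,1)] -> total=10
Click 4 (1,0) count=0: revealed 0 new [(none)] -> total=10

Answer: 10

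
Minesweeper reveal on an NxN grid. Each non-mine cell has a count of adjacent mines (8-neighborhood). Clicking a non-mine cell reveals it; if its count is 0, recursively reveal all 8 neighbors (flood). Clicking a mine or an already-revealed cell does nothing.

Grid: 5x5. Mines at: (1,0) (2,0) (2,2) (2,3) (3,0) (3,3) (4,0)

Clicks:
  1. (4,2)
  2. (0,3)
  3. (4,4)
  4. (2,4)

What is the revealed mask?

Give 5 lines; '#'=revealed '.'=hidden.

Click 1 (4,2) count=1: revealed 1 new [(4,2)] -> total=1
Click 2 (0,3) count=0: revealed 8 new [(0,1) (0,2) (0,3) (0,4) (1,1) (1,2) (1,3) (1,4)] -> total=9
Click 3 (4,4) count=1: revealed 1 new [(4,4)] -> total=10
Click 4 (2,4) count=2: revealed 1 new [(2,4)] -> total=11

Answer: .####
.####
....#
.....
..#.#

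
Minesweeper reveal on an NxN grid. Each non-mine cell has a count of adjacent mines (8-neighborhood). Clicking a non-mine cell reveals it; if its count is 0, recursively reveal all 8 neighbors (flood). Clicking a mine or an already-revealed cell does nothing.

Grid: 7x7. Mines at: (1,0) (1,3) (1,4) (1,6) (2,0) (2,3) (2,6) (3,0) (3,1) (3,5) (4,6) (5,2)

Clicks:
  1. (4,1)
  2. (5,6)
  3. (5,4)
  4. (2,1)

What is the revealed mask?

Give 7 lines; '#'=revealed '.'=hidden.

Answer: .......
.......
.#.....
.......
.#.###.
...####
...####

Derivation:
Click 1 (4,1) count=3: revealed 1 new [(4,1)] -> total=1
Click 2 (5,6) count=1: revealed 1 new [(5,6)] -> total=2
Click 3 (5,4) count=0: revealed 10 new [(4,3) (4,4) (4,5) (5,3) (5,4) (5,5) (6,3) (6,4) (6,5) (6,6)] -> total=12
Click 4 (2,1) count=4: revealed 1 new [(2,1)] -> total=13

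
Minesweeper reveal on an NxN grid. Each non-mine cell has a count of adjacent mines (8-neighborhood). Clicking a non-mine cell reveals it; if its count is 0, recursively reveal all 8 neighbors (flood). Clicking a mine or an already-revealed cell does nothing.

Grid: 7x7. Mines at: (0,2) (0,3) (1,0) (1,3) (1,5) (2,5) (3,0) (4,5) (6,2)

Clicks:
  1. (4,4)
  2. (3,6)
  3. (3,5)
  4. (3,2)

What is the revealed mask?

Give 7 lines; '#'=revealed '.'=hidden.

Answer: .......
.......
.####..
.######
.####..
.####..
.......

Derivation:
Click 1 (4,4) count=1: revealed 1 new [(4,4)] -> total=1
Click 2 (3,6) count=2: revealed 1 new [(3,6)] -> total=2
Click 3 (3,5) count=2: revealed 1 new [(3,5)] -> total=3
Click 4 (3,2) count=0: revealed 15 new [(2,1) (2,2) (2,3) (2,4) (3,1) (3,2) (3,3) (3,4) (4,1) (4,2) (4,3) (5,1) (5,2) (5,3) (5,4)] -> total=18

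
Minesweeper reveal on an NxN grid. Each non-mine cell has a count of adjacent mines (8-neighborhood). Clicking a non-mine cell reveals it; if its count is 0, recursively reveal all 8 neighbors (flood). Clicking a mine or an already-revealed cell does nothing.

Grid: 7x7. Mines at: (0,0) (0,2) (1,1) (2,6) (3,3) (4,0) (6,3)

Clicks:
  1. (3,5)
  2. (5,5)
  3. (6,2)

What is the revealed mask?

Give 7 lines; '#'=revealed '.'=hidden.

Answer: .......
.......
.......
....###
....###
....###
..#.###

Derivation:
Click 1 (3,5) count=1: revealed 1 new [(3,5)] -> total=1
Click 2 (5,5) count=0: revealed 11 new [(3,4) (3,6) (4,4) (4,5) (4,6) (5,4) (5,5) (5,6) (6,4) (6,5) (6,6)] -> total=12
Click 3 (6,2) count=1: revealed 1 new [(6,2)] -> total=13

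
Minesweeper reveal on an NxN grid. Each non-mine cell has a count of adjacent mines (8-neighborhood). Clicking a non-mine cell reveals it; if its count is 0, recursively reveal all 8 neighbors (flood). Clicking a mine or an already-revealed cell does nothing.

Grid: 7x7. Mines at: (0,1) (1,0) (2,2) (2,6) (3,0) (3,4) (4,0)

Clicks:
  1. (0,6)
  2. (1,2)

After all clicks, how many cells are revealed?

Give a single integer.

Answer: 13

Derivation:
Click 1 (0,6) count=0: revealed 13 new [(0,2) (0,3) (0,4) (0,5) (0,6) (1,2) (1,3) (1,4) (1,5) (1,6) (2,3) (2,4) (2,5)] -> total=13
Click 2 (1,2) count=2: revealed 0 new [(none)] -> total=13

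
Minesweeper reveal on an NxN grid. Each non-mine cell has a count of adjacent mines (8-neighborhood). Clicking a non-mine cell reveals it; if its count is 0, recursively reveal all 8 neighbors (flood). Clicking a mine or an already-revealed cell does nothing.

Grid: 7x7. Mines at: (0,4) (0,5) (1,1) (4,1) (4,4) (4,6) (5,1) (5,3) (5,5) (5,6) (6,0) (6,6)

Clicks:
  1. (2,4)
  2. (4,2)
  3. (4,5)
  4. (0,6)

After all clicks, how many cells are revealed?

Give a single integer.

Click 1 (2,4) count=0: revealed 15 new [(1,2) (1,3) (1,4) (1,5) (1,6) (2,2) (2,3) (2,4) (2,5) (2,6) (3,2) (3,3) (3,4) (3,5) (3,6)] -> total=15
Click 2 (4,2) count=3: revealed 1 new [(4,2)] -> total=16
Click 3 (4,5) count=4: revealed 1 new [(4,5)] -> total=17
Click 4 (0,6) count=1: revealed 1 new [(0,6)] -> total=18

Answer: 18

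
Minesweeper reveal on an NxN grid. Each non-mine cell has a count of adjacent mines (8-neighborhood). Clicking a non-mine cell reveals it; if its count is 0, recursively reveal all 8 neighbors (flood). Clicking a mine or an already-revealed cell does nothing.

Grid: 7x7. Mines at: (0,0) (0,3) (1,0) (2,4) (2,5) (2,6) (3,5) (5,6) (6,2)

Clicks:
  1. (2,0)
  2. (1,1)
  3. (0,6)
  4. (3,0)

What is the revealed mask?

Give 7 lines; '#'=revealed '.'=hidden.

Click 1 (2,0) count=1: revealed 1 new [(2,0)] -> total=1
Click 2 (1,1) count=2: revealed 1 new [(1,1)] -> total=2
Click 3 (0,6) count=0: revealed 6 new [(0,4) (0,5) (0,6) (1,4) (1,5) (1,6)] -> total=8
Click 4 (3,0) count=0: revealed 27 new [(1,2) (1,3) (2,1) (2,2) (2,3) (3,0) (3,1) (3,2) (3,3) (3,4) (4,0) (4,1) (4,2) (4,3) (4,4) (4,5) (5,0) (5,1) (5,2) (5,3) (5,4) (5,5) (6,0) (6,1) (6,3) (6,4) (6,5)] -> total=35

Answer: ....###
.######
####...
#####..
######.
######.
##.###.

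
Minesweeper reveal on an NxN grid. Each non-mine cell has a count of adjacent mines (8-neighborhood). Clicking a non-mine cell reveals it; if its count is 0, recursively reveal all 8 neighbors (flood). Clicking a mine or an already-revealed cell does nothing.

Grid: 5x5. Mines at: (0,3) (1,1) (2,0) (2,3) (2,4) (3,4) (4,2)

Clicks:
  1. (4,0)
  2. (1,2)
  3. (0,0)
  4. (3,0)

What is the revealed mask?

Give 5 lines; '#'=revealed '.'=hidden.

Click 1 (4,0) count=0: revealed 4 new [(3,0) (3,1) (4,0) (4,1)] -> total=4
Click 2 (1,2) count=3: revealed 1 new [(1,2)] -> total=5
Click 3 (0,0) count=1: revealed 1 new [(0,0)] -> total=6
Click 4 (3,0) count=1: revealed 0 new [(none)] -> total=6

Answer: #....
..#..
.....
##...
##...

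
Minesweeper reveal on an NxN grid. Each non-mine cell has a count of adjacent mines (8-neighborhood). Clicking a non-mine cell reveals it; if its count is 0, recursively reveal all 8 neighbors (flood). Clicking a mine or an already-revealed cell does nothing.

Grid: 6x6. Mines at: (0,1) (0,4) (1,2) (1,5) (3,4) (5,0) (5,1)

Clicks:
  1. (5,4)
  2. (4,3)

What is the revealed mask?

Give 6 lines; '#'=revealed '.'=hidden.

Answer: ......
......
......
......
..####
..####

Derivation:
Click 1 (5,4) count=0: revealed 8 new [(4,2) (4,3) (4,4) (4,5) (5,2) (5,3) (5,4) (5,5)] -> total=8
Click 2 (4,3) count=1: revealed 0 new [(none)] -> total=8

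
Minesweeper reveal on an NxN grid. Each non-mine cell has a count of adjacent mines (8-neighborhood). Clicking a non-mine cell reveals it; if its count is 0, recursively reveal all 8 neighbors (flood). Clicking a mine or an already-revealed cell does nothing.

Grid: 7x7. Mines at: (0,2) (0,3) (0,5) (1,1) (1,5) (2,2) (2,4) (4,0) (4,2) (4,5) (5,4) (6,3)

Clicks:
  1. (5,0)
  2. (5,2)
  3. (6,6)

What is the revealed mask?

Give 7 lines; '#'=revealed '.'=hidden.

Answer: .......
.......
.......
.......
.......
#.#..##
.....##

Derivation:
Click 1 (5,0) count=1: revealed 1 new [(5,0)] -> total=1
Click 2 (5,2) count=2: revealed 1 new [(5,2)] -> total=2
Click 3 (6,6) count=0: revealed 4 new [(5,5) (5,6) (6,5) (6,6)] -> total=6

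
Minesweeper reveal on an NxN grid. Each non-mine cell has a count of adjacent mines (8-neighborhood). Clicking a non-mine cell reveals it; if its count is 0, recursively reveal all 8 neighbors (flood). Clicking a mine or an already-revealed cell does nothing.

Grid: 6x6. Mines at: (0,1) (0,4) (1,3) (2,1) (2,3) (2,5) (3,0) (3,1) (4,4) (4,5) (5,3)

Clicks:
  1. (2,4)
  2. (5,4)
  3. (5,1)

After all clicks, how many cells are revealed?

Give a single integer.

Click 1 (2,4) count=3: revealed 1 new [(2,4)] -> total=1
Click 2 (5,4) count=3: revealed 1 new [(5,4)] -> total=2
Click 3 (5,1) count=0: revealed 6 new [(4,0) (4,1) (4,2) (5,0) (5,1) (5,2)] -> total=8

Answer: 8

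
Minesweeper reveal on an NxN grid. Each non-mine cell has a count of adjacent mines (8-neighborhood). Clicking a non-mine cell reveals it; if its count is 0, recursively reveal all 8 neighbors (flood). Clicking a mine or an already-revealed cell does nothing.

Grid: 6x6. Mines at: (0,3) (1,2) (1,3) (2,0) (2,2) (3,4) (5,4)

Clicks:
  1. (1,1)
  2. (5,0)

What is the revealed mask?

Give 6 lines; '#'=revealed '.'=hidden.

Click 1 (1,1) count=3: revealed 1 new [(1,1)] -> total=1
Click 2 (5,0) count=0: revealed 12 new [(3,0) (3,1) (3,2) (3,3) (4,0) (4,1) (4,2) (4,3) (5,0) (5,1) (5,2) (5,3)] -> total=13

Answer: ......
.#....
......
####..
####..
####..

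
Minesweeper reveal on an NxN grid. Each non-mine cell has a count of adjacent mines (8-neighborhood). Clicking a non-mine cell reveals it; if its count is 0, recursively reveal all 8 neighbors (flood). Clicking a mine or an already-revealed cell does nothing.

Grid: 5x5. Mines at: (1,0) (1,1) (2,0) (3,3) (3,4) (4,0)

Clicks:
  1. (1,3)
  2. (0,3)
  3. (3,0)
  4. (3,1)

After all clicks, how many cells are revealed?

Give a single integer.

Answer: 11

Derivation:
Click 1 (1,3) count=0: revealed 9 new [(0,2) (0,3) (0,4) (1,2) (1,3) (1,4) (2,2) (2,3) (2,4)] -> total=9
Click 2 (0,3) count=0: revealed 0 new [(none)] -> total=9
Click 3 (3,0) count=2: revealed 1 new [(3,0)] -> total=10
Click 4 (3,1) count=2: revealed 1 new [(3,1)] -> total=11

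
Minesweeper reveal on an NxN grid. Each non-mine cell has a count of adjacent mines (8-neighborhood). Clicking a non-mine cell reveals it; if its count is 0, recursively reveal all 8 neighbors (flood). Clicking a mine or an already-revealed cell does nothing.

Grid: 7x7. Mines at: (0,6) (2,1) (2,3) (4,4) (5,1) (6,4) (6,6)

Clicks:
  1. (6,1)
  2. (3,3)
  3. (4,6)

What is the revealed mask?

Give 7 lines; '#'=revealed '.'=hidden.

Answer: .......
....###
....###
...####
.....##
.....##
.#.....

Derivation:
Click 1 (6,1) count=1: revealed 1 new [(6,1)] -> total=1
Click 2 (3,3) count=2: revealed 1 new [(3,3)] -> total=2
Click 3 (4,6) count=0: revealed 13 new [(1,4) (1,5) (1,6) (2,4) (2,5) (2,6) (3,4) (3,5) (3,6) (4,5) (4,6) (5,5) (5,6)] -> total=15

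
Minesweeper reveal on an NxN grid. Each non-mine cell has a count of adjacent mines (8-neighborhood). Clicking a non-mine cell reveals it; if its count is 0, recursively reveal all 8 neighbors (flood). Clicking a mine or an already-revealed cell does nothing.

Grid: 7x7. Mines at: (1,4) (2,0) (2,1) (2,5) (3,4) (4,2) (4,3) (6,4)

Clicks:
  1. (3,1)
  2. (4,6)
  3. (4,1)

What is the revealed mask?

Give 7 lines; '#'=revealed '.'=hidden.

Answer: .......
.......
.......
.#...##
.#...##
.....##
.....##

Derivation:
Click 1 (3,1) count=3: revealed 1 new [(3,1)] -> total=1
Click 2 (4,6) count=0: revealed 8 new [(3,5) (3,6) (4,5) (4,6) (5,5) (5,6) (6,5) (6,6)] -> total=9
Click 3 (4,1) count=1: revealed 1 new [(4,1)] -> total=10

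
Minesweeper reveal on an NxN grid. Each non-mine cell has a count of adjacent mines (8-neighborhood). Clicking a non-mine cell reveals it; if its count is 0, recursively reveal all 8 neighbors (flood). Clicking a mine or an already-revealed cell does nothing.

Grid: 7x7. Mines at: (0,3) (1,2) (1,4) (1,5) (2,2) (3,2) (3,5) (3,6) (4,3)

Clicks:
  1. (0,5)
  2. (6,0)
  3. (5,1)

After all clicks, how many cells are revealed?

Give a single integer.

Answer: 29

Derivation:
Click 1 (0,5) count=2: revealed 1 new [(0,5)] -> total=1
Click 2 (6,0) count=0: revealed 28 new [(0,0) (0,1) (1,0) (1,1) (2,0) (2,1) (3,0) (3,1) (4,0) (4,1) (4,2) (4,4) (4,5) (4,6) (5,0) (5,1) (5,2) (5,3) (5,4) (5,5) (5,6) (6,0) (6,1) (6,2) (6,3) (6,4) (6,5) (6,6)] -> total=29
Click 3 (5,1) count=0: revealed 0 new [(none)] -> total=29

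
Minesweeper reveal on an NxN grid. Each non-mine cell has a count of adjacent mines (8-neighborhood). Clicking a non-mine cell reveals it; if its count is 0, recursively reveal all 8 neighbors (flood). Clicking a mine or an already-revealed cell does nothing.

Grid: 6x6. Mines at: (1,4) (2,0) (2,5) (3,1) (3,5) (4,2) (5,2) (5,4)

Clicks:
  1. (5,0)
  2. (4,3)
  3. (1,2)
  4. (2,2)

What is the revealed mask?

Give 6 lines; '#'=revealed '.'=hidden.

Click 1 (5,0) count=0: revealed 4 new [(4,0) (4,1) (5,0) (5,1)] -> total=4
Click 2 (4,3) count=3: revealed 1 new [(4,3)] -> total=5
Click 3 (1,2) count=0: revealed 11 new [(0,0) (0,1) (0,2) (0,3) (1,0) (1,1) (1,2) (1,3) (2,1) (2,2) (2,3)] -> total=16
Click 4 (2,2) count=1: revealed 0 new [(none)] -> total=16

Answer: ####..
####..
.###..
......
##.#..
##....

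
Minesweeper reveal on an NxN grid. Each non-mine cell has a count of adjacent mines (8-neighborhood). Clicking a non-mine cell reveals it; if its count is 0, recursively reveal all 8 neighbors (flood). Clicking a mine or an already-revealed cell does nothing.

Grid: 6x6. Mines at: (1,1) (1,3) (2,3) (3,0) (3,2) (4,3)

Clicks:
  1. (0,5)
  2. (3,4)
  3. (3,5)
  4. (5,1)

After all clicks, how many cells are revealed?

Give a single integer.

Answer: 18

Derivation:
Click 1 (0,5) count=0: revealed 12 new [(0,4) (0,5) (1,4) (1,5) (2,4) (2,5) (3,4) (3,5) (4,4) (4,5) (5,4) (5,5)] -> total=12
Click 2 (3,4) count=2: revealed 0 new [(none)] -> total=12
Click 3 (3,5) count=0: revealed 0 new [(none)] -> total=12
Click 4 (5,1) count=0: revealed 6 new [(4,0) (4,1) (4,2) (5,0) (5,1) (5,2)] -> total=18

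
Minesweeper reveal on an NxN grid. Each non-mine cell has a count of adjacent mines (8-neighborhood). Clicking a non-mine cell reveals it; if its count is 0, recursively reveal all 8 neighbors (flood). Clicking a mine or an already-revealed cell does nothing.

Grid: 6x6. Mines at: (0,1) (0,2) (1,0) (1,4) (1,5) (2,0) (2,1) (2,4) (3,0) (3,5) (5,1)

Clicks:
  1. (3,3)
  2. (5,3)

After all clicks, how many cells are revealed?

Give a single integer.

Answer: 11

Derivation:
Click 1 (3,3) count=1: revealed 1 new [(3,3)] -> total=1
Click 2 (5,3) count=0: revealed 10 new [(3,2) (3,4) (4,2) (4,3) (4,4) (4,5) (5,2) (5,3) (5,4) (5,5)] -> total=11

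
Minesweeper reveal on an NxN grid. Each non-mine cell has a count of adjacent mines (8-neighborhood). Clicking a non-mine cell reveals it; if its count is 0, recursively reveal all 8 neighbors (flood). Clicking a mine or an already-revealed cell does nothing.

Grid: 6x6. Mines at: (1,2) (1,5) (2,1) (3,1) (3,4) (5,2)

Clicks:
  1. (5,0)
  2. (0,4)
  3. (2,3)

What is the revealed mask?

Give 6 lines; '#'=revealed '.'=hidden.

Answer: ....#.
......
...#..
......
##....
##....

Derivation:
Click 1 (5,0) count=0: revealed 4 new [(4,0) (4,1) (5,0) (5,1)] -> total=4
Click 2 (0,4) count=1: revealed 1 new [(0,4)] -> total=5
Click 3 (2,3) count=2: revealed 1 new [(2,3)] -> total=6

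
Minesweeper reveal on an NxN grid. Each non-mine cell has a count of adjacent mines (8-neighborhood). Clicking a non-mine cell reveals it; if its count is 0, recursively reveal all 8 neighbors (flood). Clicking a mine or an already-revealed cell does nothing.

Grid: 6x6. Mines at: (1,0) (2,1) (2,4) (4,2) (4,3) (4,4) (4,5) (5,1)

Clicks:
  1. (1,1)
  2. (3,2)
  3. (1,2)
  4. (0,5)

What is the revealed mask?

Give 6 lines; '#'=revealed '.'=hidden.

Click 1 (1,1) count=2: revealed 1 new [(1,1)] -> total=1
Click 2 (3,2) count=3: revealed 1 new [(3,2)] -> total=2
Click 3 (1,2) count=1: revealed 1 new [(1,2)] -> total=3
Click 4 (0,5) count=0: revealed 8 new [(0,1) (0,2) (0,3) (0,4) (0,5) (1,3) (1,4) (1,5)] -> total=11

Answer: .#####
.#####
......
..#...
......
......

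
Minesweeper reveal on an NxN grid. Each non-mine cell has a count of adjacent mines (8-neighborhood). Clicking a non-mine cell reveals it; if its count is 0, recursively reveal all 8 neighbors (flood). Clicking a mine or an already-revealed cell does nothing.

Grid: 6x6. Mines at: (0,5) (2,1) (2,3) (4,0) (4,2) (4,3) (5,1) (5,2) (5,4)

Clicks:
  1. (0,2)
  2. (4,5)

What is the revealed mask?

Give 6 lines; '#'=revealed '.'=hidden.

Click 1 (0,2) count=0: revealed 10 new [(0,0) (0,1) (0,2) (0,3) (0,4) (1,0) (1,1) (1,2) (1,3) (1,4)] -> total=10
Click 2 (4,5) count=1: revealed 1 new [(4,5)] -> total=11

Answer: #####.
#####.
......
......
.....#
......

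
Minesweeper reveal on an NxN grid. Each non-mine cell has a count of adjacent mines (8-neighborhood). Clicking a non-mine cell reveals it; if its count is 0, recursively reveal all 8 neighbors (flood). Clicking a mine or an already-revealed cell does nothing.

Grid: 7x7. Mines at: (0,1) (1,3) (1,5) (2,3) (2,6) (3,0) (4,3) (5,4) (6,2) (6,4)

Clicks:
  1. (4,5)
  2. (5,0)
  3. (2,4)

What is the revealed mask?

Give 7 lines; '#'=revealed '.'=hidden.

Click 1 (4,5) count=1: revealed 1 new [(4,5)] -> total=1
Click 2 (5,0) count=0: revealed 6 new [(4,0) (4,1) (5,0) (5,1) (6,0) (6,1)] -> total=7
Click 3 (2,4) count=3: revealed 1 new [(2,4)] -> total=8

Answer: .......
.......
....#..
.......
##...#.
##.....
##.....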